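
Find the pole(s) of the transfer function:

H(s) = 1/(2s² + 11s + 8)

Discriminant = 11² - 4×2×8 = 121 - 64 = 57 > 0, so two distinct real poles. Using quadratic formula: s = (-11 ± √57)/(2×2) = (-11 ± √57)/4, with √57 ≈ 7.5498. s₁ ≈ -0.8625, s₂ ≈ -4.6375. Poles: s₁ = -0.8625, s₂ = -4.6375.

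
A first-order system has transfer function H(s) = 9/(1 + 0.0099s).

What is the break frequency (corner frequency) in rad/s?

Corner frequency = 1/τ = 1/0.0099 = 101.01 rad/s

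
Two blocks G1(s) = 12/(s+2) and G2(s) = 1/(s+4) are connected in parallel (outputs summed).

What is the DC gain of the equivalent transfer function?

Parallel: G_eq = G1 + G2. DC gain = G1(0) + G2(0) = 12/2 + 1/4 = 6 + 0.25 = 6.25.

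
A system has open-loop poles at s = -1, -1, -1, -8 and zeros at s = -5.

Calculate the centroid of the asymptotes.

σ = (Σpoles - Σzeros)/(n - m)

σ = (Σpoles - Σzeros)/(n - m) = (-11 - (-5))/(4 - 1) = -6/3 = -2.0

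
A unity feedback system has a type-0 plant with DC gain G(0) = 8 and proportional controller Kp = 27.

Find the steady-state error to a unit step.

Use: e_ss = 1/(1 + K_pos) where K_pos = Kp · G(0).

K_pos = Kp · G(0) = 27 × 8 = 216. e_ss = 1/(1 + 216) = 0.0046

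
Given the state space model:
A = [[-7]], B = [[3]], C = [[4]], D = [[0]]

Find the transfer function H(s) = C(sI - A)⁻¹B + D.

(sI - A)⁻¹ = 1/(s + 7). H(s) = 4 × 3/(s + 7) + 0 = 12/(s + 7).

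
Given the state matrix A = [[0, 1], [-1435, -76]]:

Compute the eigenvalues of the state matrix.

det(A - λI) = λ² - (-76)λ + 1435 = (λ - (-41))(λ - (-35)). Eigenvalues: -41, -35.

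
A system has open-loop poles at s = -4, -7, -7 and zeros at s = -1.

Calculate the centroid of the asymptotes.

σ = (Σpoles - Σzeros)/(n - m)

σ = (Σpoles - Σzeros)/(n - m) = (-18 - (-1))/(3 - 1) = -17/2 = -8.5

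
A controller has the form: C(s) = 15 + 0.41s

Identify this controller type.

This is a Proportional-Derivative (PD) controller.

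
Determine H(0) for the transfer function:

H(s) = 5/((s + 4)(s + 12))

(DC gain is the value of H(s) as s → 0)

DC gain = H(0) = 5/(4 × 12) = 5/48 = 0.1042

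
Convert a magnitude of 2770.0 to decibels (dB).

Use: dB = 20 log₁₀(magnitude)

dB = 20 log₁₀(2770.0) = 68.8 dB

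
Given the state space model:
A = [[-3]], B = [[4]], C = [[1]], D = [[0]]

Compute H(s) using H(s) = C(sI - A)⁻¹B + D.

(sI - A)⁻¹ = 1/(s + 3). H(s) = 1 × 4/(s + 3) + 0 = 4/(s + 3).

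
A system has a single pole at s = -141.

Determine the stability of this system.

Pole at s = -141 is in the left half-plane. Stable.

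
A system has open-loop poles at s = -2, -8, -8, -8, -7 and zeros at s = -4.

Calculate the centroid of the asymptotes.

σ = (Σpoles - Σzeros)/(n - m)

σ = (Σpoles - Σzeros)/(n - m) = (-33 - (-4))/(5 - 1) = -29/4 = -7.25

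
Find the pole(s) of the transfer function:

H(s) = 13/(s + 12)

Pole is where denominator = 0: s + 12 = 0, so s = -12.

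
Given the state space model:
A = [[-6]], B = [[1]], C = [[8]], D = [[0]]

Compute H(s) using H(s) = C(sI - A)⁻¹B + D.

(sI - A)⁻¹ = 1/(s + 6). H(s) = 8 × 1/(s + 6) + 0 = 8/(s + 6).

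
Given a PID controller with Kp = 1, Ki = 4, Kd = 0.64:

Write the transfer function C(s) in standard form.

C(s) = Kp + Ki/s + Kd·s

Substituting values: C(s) = 1 + 4/s + 0.64s = (0.64s² + s + 4)/s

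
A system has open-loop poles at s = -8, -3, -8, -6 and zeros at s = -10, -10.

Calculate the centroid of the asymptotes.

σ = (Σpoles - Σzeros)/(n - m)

σ = (Σpoles - Σzeros)/(n - m) = (-25 - (-20))/(4 - 2) = -5/2 = -2.5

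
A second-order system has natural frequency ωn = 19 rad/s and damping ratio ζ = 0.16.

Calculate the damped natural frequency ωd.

ωd = ωn√(1 - ζ²) = 19√(1 - 0.16²) = 18.76 rad/s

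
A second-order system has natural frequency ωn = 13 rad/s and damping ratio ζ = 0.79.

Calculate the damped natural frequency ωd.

ωd = ωn√(1 - ζ²) = 13√(1 - 0.79²) = 7.97 rad/s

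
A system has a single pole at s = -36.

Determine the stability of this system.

Pole at s = -36 is in the left half-plane. Stable.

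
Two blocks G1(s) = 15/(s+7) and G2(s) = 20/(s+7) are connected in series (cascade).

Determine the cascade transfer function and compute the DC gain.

Series: multiply transfer functions. G_eq = 15/(s+7) × 20/(s+7) = 300/((s+7)(s+7)). DC gain = 300/(7×7) = 6.1224.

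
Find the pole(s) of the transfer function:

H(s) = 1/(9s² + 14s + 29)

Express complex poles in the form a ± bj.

Discriminant = 14² - 4×9×29 = 196 - 1044 = -848 < 0, so the poles are a complex conjugate pair s = (-14 ± j√848)/(2×9). Real part = -14/(2×9) = -14/18 ≈ -0.7778; imaginary part = ±√848/(2×9) ≈ 1.6178. Poles: s = -0.7778 ± 1.6178j.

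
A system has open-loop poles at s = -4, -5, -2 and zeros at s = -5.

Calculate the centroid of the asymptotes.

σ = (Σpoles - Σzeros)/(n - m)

σ = (Σpoles - Σzeros)/(n - m) = (-11 - (-5))/(3 - 1) = -6/2 = -3.0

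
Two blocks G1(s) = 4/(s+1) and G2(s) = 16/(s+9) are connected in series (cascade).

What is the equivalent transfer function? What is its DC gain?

Series: multiply transfer functions. G_eq = 4/(s+1) × 16/(s+9) = 64/((s+1)(s+9)). DC gain = 64/(1×9) = 7.1111.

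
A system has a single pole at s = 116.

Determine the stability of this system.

Pole at s = 116 is in the right half-plane. Unstable.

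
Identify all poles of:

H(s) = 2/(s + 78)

Pole is where denominator = 0: s + 78 = 0, so s = -78.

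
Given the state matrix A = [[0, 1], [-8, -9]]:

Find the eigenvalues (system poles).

det(A - λI) = λ² - (-9)λ + 8 = (λ - (-1))(λ - (-8)). Eigenvalues: -1, -8.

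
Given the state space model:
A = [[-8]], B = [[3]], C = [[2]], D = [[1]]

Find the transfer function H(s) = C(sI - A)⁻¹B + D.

(sI - A)⁻¹ = 1/(s + 8). H(s) = 2×3/(s + 8) + 1 = (s + 14)/(s + 8).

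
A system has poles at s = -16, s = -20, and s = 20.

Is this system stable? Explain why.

Pole(s) at s = 20 are not in the left half-plane. System is unstable.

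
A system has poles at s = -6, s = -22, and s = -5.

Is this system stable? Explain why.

All poles are in the left half-plane. System is stable.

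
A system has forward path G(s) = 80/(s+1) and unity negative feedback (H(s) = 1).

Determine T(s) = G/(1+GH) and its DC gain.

T(s) = G/(1+GH) = [80/(s+1)] / [1 + 80/(s+1)] = 80/(s+1+80) = 80/(s+81). DC gain = 80/81 = 0.9877.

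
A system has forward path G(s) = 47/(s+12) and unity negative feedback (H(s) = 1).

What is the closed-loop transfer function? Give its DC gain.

T(s) = G/(1+GH) = [47/(s+12)] / [1 + 47/(s+12)] = 47/(s+12+47) = 47/(s+59). DC gain = 47/59 = 0.7966.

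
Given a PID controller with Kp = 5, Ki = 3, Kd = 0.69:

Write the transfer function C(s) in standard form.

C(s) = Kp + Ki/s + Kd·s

Substituting values: C(s) = 5 + 3/s + 0.69s = (0.69s² + 5s + 3)/s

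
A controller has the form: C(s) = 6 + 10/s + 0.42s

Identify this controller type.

This is a Proportional-Integral-Derivative (PID) controller.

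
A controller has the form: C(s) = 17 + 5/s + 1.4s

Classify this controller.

This is a Proportional-Integral-Derivative (PID) controller.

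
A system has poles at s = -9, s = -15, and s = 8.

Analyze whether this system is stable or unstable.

Pole(s) at s = 8 are not in the left half-plane. System is unstable.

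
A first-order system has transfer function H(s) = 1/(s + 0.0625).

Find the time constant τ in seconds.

For H(s) = 1/(s + 1/τ), the pole is at -1/τ = -0.0625, so τ = 1/0.0625 = 16 s.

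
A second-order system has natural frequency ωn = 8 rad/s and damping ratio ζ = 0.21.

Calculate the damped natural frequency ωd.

ωd = ωn√(1 - ζ²) = 8√(1 - 0.21²) = 7.82 rad/s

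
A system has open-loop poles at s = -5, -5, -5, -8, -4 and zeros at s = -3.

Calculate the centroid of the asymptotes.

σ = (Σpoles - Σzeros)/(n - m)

σ = (Σpoles - Σzeros)/(n - m) = (-27 - (-3))/(5 - 1) = -24/4 = -6.0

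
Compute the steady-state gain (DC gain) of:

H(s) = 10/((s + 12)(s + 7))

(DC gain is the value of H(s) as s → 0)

DC gain = H(0) = 10/(12 × 7) = 10/84 = 0.1190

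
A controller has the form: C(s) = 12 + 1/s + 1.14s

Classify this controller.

This is a Proportional-Integral-Derivative (PID) controller.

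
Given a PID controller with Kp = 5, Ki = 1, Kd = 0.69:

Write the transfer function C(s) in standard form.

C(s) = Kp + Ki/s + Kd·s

Substituting values: C(s) = 5 + 1/s + 0.69s = (0.69s² + 5s + 1)/s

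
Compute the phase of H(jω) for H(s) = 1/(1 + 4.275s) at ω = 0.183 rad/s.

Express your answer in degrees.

Phase = -arctan(ωτ) = -arctan(0.183 × 4.275) = -38.0°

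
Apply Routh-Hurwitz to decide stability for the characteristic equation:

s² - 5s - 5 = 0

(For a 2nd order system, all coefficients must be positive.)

Coefficients: 1, -5, -5. b=-5, c=-5 not positive, so system is unstable.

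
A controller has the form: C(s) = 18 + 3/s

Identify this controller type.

This is a Proportional-Integral (PI) controller.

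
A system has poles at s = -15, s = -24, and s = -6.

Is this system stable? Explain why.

All poles are in the left half-plane. System is stable.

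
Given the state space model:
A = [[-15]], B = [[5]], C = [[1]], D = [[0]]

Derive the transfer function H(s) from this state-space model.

(sI - A)⁻¹ = 1/(s + 15). H(s) = 1 × 5/(s + 15) + 0 = 5/(s + 15).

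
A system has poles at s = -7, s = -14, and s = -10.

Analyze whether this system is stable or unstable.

All poles are in the left half-plane. System is stable.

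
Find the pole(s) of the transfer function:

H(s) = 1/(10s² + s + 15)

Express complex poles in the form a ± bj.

Discriminant = 1² - 4×10×15 = 1 - 600 = -599 < 0, so the poles are a complex conjugate pair s = (-1 ± j√599)/(2×10). Real part = -1/(2×10) = -1/20 = -0.05; imaginary part = ±√599/(2×10) ≈ 1.2237. Poles: s = -0.05 ± 1.2237j.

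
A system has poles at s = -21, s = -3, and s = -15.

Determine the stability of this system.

All poles are in the left half-plane. System is stable.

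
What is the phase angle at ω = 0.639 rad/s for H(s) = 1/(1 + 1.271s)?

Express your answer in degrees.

Phase = -arctan(ωτ) = -arctan(0.639 × 1.271) = -39.1°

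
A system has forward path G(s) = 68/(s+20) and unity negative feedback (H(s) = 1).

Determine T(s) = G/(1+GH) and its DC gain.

T(s) = G/(1+GH) = [68/(s+20)] / [1 + 68/(s+20)] = 68/(s+20+68) = 68/(s+88). DC gain = 68/88 = 0.7727.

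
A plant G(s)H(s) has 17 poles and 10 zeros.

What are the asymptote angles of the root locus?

n - m = 17 - 10 = 7. Angles: θk = (2k + 1)·180°/7 = 25.71°, 77.14°, 128.57°, 180°, 231.43°, 282.86°, 334.29°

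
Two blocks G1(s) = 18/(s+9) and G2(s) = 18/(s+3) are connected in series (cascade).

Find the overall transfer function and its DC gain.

Series: multiply transfer functions. G_eq = 18/(s+9) × 18/(s+3) = 324/((s+9)(s+3)). DC gain = 324/(9×3) = 12.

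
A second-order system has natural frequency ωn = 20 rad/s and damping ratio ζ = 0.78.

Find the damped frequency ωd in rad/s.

ωd = ωn√(1 - ζ²) = 20√(1 - 0.78²) = 12.52 rad/s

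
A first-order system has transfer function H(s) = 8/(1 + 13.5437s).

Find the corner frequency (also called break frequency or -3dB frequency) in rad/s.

Corner frequency = 1/τ = 1/13.5437 = 0.074 rad/s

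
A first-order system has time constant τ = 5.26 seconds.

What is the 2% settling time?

For first-order system, 2% settling time ≈ 4τ = 4 × 5.26 = 21.04 s.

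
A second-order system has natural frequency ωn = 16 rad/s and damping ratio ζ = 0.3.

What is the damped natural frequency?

ωd = ωn√(1 - ζ²) = 16√(1 - 0.3²) = 15.26 rad/s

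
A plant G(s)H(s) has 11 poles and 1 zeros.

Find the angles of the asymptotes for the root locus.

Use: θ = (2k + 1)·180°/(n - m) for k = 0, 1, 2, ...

n - m = 11 - 1 = 10. Angles: θk = (2k + 1)·180°/10 = 18°, 54°, 90°, 126°, 162°, 198°, 234°, 270°, 306°, 342°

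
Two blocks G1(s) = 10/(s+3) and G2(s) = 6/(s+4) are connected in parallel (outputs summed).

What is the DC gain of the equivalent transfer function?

Parallel: G_eq = G1 + G2. DC gain = G1(0) + G2(0) = 10/3 + 6/4 = 3.3333 + 1.5 = 4.8333.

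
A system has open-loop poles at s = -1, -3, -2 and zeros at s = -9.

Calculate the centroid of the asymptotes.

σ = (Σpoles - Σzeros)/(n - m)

σ = (Σpoles - Σzeros)/(n - m) = (-6 - (-9))/(3 - 1) = 3/2 = 1.5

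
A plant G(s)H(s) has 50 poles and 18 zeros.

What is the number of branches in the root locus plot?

Root locus has n branches where n = number of poles = 50.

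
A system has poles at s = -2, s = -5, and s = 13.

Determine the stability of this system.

Pole(s) at s = 13 are not in the left half-plane. System is unstable.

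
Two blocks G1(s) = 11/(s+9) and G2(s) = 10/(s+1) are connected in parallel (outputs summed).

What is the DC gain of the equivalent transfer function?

Parallel: G_eq = G1 + G2. DC gain = G1(0) + G2(0) = 11/9 + 10/1 = 1.2222 + 10 = 11.2222.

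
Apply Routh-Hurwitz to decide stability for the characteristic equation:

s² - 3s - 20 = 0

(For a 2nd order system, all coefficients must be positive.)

Coefficients: 1, -3, -20. b=-3, c=-20 not positive, so system is unstable.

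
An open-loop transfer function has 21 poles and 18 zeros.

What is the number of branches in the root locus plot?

Root locus has n branches where n = number of poles = 21.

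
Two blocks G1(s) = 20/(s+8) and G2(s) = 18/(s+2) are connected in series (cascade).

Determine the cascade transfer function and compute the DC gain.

Series: multiply transfer functions. G_eq = 20/(s+8) × 18/(s+2) = 360/((s+8)(s+2)). DC gain = 360/(8×2) = 22.5.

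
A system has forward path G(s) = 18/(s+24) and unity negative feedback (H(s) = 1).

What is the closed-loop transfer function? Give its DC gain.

T(s) = G/(1+GH) = [18/(s+24)] / [1 + 18/(s+24)] = 18/(s+24+18) = 18/(s+42). DC gain = 18/42 = 0.4286.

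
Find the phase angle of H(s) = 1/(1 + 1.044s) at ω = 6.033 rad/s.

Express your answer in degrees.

Phase = -arctan(ωτ) = -arctan(6.033 × 1.044) = -81.0°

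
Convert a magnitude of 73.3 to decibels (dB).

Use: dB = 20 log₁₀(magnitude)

dB = 20 log₁₀(73.3) = 37.3 dB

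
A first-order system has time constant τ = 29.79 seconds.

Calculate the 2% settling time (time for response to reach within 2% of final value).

For first-order system, 2% settling time ≈ 4τ = 4 × 29.79 = 119.16 s.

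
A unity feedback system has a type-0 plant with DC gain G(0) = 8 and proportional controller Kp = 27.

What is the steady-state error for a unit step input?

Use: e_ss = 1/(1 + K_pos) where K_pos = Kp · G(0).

K_pos = Kp · G(0) = 27 × 8 = 216. e_ss = 1/(1 + 216) = 0.0046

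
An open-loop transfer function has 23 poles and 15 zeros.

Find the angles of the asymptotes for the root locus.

n - m = 23 - 15 = 8. Angles: θk = (2k + 1)·180°/8 = 22.5°, 67.5°, 112.5°, 157.5°, 202.5°, 247.5°, 292.5°, 337.5°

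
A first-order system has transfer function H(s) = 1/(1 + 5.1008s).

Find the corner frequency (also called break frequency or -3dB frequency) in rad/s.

Corner frequency = 1/τ = 1/5.1008 = 0.196 rad/s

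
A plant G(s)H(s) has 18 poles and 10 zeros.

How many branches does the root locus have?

Root locus has n branches where n = number of poles = 18.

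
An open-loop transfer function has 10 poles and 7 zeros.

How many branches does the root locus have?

Root locus has n branches where n = number of poles = 10.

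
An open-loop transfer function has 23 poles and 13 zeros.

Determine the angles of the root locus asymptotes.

n - m = 23 - 13 = 10. Angles: θk = (2k + 1)·180°/10 = 18°, 54°, 90°, 126°, 162°, 198°, 234°, 270°, 306°, 342°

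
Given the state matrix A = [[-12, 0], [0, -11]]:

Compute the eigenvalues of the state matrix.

For diagonal matrix, eigenvalues are diagonal entries: λ₁ = -12, λ₂ = -11.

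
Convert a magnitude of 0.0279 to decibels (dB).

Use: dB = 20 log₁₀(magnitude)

dB = 20 log₁₀(0.0279) = -31.1 dB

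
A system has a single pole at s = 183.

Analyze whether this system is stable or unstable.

Pole at s = 183 is in the right half-plane. Unstable.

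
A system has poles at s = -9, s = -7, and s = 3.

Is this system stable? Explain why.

Pole(s) at s = 3 are not in the left half-plane. System is unstable.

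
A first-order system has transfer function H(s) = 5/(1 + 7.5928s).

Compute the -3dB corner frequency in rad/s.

Corner frequency = 1/τ = 1/7.5928 = 0.132 rad/s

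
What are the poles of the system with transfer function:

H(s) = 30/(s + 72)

Pole is where denominator = 0: s + 72 = 0, so s = -72.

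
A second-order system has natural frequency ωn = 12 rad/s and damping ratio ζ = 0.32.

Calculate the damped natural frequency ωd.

ωd = ωn√(1 - ζ²) = 12√(1 - 0.32²) = 11.37 rad/s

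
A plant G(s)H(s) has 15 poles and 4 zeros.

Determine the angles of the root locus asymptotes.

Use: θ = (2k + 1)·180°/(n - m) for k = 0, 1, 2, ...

n - m = 15 - 4 = 11. Angles: θk = (2k + 1)·180°/11 = 16.36°, 49.09°, 81.82°, 114.55°, 147.27°, 180°, 212.73°, 245.45°, 278.18°, 310.91°, 343.64°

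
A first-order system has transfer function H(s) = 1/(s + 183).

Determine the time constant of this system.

For H(s) = 1/(s + 1/τ), the pole is at -1/τ = -183, so τ = 1/183 = 0.0055 s.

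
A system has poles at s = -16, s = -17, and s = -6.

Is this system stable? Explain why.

All poles are in the left half-plane. System is stable.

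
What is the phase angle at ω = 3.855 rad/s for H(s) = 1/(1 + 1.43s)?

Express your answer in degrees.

Phase = -arctan(ωτ) = -arctan(3.855 × 1.43) = -79.7°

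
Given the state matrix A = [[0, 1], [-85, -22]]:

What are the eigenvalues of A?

det(A - λI) = λ² - (-22)λ + 85 = (λ - (-17))(λ - (-5)). Eigenvalues: -17, -5.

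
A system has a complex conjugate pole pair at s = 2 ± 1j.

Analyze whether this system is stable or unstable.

Real part of poles is 2 (> 0, right half-plane). Unstable.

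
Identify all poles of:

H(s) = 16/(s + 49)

Pole is where denominator = 0: s + 49 = 0, so s = -49.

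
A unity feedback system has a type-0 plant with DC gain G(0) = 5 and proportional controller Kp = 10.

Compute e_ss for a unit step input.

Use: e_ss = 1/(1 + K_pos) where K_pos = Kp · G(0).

K_pos = Kp · G(0) = 10 × 5 = 50. e_ss = 1/(1 + 50) = 0.0196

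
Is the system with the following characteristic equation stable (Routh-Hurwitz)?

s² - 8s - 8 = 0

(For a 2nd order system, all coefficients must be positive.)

Coefficients: 1, -8, -8. b=-8, c=-8 not positive, so system is unstable.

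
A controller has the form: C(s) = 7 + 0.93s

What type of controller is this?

This is a Proportional-Derivative (PD) controller.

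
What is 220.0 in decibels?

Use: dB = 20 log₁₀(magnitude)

dB = 20 log₁₀(220.0) = 46.8 dB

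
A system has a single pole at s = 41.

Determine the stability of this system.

Pole at s = 41 is in the right half-plane. Unstable.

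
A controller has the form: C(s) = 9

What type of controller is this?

This is a Proportional (P) controller.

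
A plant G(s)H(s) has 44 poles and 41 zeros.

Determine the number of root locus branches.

Root locus has n branches where n = number of poles = 44.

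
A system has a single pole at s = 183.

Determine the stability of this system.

Pole at s = 183 is in the right half-plane. Unstable.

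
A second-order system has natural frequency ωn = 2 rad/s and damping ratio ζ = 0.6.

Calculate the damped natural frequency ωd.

ωd = ωn√(1 - ζ²) = 2√(1 - 0.6²) = 1.6 rad/s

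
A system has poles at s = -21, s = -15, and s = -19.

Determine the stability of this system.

All poles are in the left half-plane. System is stable.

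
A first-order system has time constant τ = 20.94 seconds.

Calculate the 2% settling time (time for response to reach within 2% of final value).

For first-order system, 2% settling time ≈ 4τ = 4 × 20.94 = 83.76 s.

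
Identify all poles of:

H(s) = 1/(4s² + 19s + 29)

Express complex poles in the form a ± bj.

Discriminant = 19² - 4×4×29 = 361 - 464 = -103 < 0, so the poles are a complex conjugate pair s = (-19 ± j√103)/(2×4). Real part = -19/(2×4) = -19/8 = -2.375; imaginary part = ±√103/(2×4) ≈ 1.2686. Poles: s = -2.375 ± 1.2686j.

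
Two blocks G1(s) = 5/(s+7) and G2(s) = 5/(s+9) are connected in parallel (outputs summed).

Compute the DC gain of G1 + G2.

Parallel: G_eq = G1 + G2. DC gain = G1(0) + G2(0) = 5/7 + 5/9 = 0.7143 + 0.5556 = 1.2698.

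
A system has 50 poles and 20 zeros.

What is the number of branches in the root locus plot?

Root locus has n branches where n = number of poles = 50.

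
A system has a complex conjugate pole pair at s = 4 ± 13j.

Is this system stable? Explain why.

Real part of poles is 4 (> 0, right half-plane). Unstable.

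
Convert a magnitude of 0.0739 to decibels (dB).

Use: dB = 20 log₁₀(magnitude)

dB = 20 log₁₀(0.0739) = -22.6 dB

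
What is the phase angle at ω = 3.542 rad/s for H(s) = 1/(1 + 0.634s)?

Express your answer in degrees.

Phase = -arctan(ωτ) = -arctan(3.542 × 0.634) = -66.0°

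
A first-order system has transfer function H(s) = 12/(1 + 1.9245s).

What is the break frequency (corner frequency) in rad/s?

Corner frequency = 1/τ = 1/1.9245 = 0.52 rad/s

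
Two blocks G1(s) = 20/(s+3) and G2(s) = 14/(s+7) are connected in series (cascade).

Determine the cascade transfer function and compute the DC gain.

Series: multiply transfer functions. G_eq = 20/(s+3) × 14/(s+7) = 280/((s+3)(s+7)). DC gain = 280/(3×7) = 13.3333.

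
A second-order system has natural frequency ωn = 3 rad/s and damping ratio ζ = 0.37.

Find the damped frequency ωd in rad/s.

ωd = ωn√(1 - ζ²) = 3√(1 - 0.37²) = 2.79 rad/s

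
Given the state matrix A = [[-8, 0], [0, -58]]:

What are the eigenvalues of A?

For diagonal matrix, eigenvalues are diagonal entries: λ₁ = -8, λ₂ = -58.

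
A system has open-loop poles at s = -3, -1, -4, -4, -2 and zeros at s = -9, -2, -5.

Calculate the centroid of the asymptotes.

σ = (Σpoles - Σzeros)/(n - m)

σ = (Σpoles - Σzeros)/(n - m) = (-14 - (-16))/(5 - 3) = 2/2 = 1.0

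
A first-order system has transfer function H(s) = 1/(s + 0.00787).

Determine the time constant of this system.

For H(s) = 1/(s + 1/τ), the pole is at -1/τ = -0.00787, so τ = 1/0.00787 = 127.1 s.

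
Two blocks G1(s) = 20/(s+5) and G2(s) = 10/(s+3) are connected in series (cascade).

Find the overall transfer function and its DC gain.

Series: multiply transfer functions. G_eq = 20/(s+5) × 10/(s+3) = 200/((s+5)(s+3)). DC gain = 200/(5×3) = 13.3333.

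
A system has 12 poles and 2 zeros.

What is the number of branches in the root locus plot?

Root locus has n branches where n = number of poles = 12.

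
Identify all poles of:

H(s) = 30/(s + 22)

Pole is where denominator = 0: s + 22 = 0, so s = -22.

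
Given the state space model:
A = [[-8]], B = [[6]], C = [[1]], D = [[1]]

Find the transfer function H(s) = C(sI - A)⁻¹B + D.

(sI - A)⁻¹ = 1/(s + 8). H(s) = 1×6/(s + 8) + 1 = (s + 14)/(s + 8).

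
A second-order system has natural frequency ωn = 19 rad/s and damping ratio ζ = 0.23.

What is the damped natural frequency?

ωd = ωn√(1 - ζ²) = 19√(1 - 0.23²) = 18.49 rad/s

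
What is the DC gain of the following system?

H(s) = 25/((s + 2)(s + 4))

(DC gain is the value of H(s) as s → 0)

DC gain = H(0) = 25/(2 × 4) = 25/8 = 3.125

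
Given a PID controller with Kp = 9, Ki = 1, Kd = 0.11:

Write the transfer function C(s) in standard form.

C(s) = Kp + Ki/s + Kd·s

Substituting values: C(s) = 9 + 1/s + 0.11s = (0.11s² + 9s + 1)/s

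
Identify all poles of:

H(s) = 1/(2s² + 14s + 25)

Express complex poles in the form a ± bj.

Discriminant = 14² - 4×2×25 = 196 - 200 = -4 < 0, so the poles are a complex conjugate pair s = (-14 ± j√4)/(2×2). Real part = -14/(2×2) = -14/4 = -3.5; imaginary part = ±√4/(2×2) = 2/4 = 0.5. Poles: s = -3.5 ± 0.5j.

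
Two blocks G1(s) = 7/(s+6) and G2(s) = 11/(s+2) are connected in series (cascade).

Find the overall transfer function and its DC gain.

Series: multiply transfer functions. G_eq = 7/(s+6) × 11/(s+2) = 77/((s+6)(s+2)). DC gain = 77/(6×2) = 6.4167.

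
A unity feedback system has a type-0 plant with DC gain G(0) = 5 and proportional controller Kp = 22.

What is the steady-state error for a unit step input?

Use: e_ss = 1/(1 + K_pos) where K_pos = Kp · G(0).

K_pos = Kp · G(0) = 22 × 5 = 110. e_ss = 1/(1 + 110) = 0.0090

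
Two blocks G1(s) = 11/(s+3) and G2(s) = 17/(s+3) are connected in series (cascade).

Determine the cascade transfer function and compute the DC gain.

Series: multiply transfer functions. G_eq = 11/(s+3) × 17/(s+3) = 187/((s+3)(s+3)). DC gain = 187/(3×3) = 20.7778.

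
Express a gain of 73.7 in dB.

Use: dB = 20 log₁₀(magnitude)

dB = 20 log₁₀(73.7) = 37.3 dB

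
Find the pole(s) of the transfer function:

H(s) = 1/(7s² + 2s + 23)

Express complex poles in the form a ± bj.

Discriminant = 2² - 4×7×23 = 4 - 644 = -640 < 0, so the poles are a complex conjugate pair s = (-2 ± j√640)/(2×7). Real part = -2/(2×7) = -2/14 ≈ -0.1429; imaginary part = ±√640/(2×7) ≈ 1.8070. Poles: s = -0.1429 ± 1.8070j.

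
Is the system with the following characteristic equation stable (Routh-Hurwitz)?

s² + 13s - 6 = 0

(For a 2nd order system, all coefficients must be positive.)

Coefficients: 1, 13, -6. c=-6 not positive, so system is unstable.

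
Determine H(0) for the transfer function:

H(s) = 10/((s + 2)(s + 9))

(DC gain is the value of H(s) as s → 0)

DC gain = H(0) = 10/(2 × 9) = 10/18 = 0.5556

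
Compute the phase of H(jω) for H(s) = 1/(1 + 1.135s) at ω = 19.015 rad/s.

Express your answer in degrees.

Phase = -arctan(ωτ) = -arctan(19.015 × 1.135) = -87.3°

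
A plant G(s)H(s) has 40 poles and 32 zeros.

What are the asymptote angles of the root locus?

n - m = 40 - 32 = 8. Angles: θk = (2k + 1)·180°/8 = 22.5°, 67.5°, 112.5°, 157.5°, 202.5°, 247.5°, 292.5°, 337.5°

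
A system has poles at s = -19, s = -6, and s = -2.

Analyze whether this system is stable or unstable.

All poles are in the left half-plane. System is stable.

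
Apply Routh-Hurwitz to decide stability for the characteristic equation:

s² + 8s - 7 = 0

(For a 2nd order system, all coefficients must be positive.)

Coefficients: 1, 8, -7. c=-7 not positive, so system is unstable.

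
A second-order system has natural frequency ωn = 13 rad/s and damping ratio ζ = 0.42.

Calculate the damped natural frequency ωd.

ωd = ωn√(1 - ζ²) = 13√(1 - 0.42²) = 11.8 rad/s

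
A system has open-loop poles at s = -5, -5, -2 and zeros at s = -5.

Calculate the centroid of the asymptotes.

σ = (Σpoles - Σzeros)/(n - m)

σ = (Σpoles - Σzeros)/(n - m) = (-12 - (-5))/(3 - 1) = -7/2 = -3.5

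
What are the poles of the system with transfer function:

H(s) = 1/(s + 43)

Pole is where denominator = 0: s + 43 = 0, so s = -43.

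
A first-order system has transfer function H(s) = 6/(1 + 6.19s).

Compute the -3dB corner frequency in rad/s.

Corner frequency = 1/τ = 1/6.19 = 0.162 rad/s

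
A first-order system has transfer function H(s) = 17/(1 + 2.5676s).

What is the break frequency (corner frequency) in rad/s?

Corner frequency = 1/τ = 1/2.5676 = 0.389 rad/s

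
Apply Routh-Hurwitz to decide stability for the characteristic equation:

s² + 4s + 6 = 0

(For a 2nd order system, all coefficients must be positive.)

Coefficients: 1, 4, 6. All positive, so system is stable.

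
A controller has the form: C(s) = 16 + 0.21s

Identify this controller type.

This is a Proportional-Derivative (PD) controller.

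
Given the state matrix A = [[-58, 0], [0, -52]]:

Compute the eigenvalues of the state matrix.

For diagonal matrix, eigenvalues are diagonal entries: λ₁ = -58, λ₂ = -52.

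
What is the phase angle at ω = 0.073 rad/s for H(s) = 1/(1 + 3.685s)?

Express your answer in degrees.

Phase = -arctan(ωτ) = -arctan(0.073 × 3.685) = -15.1°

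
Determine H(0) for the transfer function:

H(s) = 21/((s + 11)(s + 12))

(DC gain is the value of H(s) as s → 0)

DC gain = H(0) = 21/(11 × 12) = 21/132 = 0.1591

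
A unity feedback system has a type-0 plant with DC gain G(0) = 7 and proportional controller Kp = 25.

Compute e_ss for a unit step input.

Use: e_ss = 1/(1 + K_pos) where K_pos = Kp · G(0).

K_pos = Kp · G(0) = 25 × 7 = 175. e_ss = 1/(1 + 175) = 0.0057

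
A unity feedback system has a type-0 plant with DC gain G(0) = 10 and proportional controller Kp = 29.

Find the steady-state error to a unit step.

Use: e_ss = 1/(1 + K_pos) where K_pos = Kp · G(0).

K_pos = Kp · G(0) = 29 × 10 = 290. e_ss = 1/(1 + 290) = 0.0034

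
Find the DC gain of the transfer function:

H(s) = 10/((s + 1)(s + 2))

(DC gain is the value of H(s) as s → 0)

DC gain = H(0) = 10/(1 × 2) = 10/2 = 5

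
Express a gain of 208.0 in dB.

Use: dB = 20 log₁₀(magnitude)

dB = 20 log₁₀(208.0) = 46.4 dB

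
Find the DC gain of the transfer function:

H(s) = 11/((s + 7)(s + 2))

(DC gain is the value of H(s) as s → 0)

DC gain = H(0) = 11/(7 × 2) = 11/14 = 0.7857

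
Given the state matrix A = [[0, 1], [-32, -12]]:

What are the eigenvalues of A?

det(A - λI) = λ² - (-12)λ + 32 = (λ - (-8))(λ - (-4)). Eigenvalues: -8, -4.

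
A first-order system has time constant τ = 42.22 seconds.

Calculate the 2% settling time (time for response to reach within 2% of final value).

For first-order system, 2% settling time ≈ 4τ = 4 × 42.22 = 168.88 s.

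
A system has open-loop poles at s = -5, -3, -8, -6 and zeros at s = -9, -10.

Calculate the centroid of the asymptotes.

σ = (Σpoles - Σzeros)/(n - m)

σ = (Σpoles - Σzeros)/(n - m) = (-22 - (-19))/(4 - 2) = -3/2 = -1.5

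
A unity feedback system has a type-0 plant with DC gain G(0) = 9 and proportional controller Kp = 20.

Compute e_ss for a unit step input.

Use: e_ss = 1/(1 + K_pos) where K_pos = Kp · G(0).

K_pos = Kp · G(0) = 20 × 9 = 180. e_ss = 1/(1 + 180) = 0.0055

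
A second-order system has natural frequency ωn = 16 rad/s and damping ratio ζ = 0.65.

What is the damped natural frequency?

ωd = ωn√(1 - ζ²) = 16√(1 - 0.65²) = 12.16 rad/s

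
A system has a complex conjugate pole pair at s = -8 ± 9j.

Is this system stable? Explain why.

Real part of poles is -8 (< 0, left half-plane). Stable.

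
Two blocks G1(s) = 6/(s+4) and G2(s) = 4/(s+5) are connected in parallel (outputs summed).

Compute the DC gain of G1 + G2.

Parallel: G_eq = G1 + G2. DC gain = G1(0) + G2(0) = 6/4 + 4/5 = 1.5 + 0.8 = 2.3.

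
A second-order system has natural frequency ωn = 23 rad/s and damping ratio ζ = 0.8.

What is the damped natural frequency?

ωd = ωn√(1 - ζ²) = 23√(1 - 0.8²) = 13.8 rad/s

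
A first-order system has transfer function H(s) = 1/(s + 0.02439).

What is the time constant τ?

For H(s) = 1/(s + 1/τ), the pole is at -1/τ = -0.02439, so τ = 1/0.02439 = 41 s.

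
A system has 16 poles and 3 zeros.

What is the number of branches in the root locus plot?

Root locus has n branches where n = number of poles = 16.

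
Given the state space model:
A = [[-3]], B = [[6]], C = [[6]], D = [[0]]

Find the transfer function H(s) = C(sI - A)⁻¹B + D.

(sI - A)⁻¹ = 1/(s + 3). H(s) = 6 × 6/(s + 3) + 0 = 36/(s + 3).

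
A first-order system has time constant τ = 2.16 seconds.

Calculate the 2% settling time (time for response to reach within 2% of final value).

For first-order system, 2% settling time ≈ 4τ = 4 × 2.16 = 8.64 s.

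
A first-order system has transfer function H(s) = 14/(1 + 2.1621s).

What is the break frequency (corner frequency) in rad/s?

Corner frequency = 1/τ = 1/2.1621 = 0.463 rad/s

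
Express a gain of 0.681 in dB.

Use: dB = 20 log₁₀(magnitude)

dB = 20 log₁₀(0.681) = -3.3 dB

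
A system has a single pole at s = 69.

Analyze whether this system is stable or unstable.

Pole at s = 69 is in the right half-plane. Unstable.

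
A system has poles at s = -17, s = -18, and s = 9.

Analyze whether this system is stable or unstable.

Pole(s) at s = 9 are not in the left half-plane. System is unstable.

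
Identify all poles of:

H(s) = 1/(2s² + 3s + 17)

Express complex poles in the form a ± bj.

Discriminant = 3² - 4×2×17 = 9 - 136 = -127 < 0, so the poles are a complex conjugate pair s = (-3 ± j√127)/(2×2). Real part = -3/(2×2) = -3/4 = -0.75; imaginary part = ±√127/(2×2) ≈ 2.8174. Poles: s = -0.75 ± 2.8174j.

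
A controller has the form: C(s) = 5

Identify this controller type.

This is a Proportional (P) controller.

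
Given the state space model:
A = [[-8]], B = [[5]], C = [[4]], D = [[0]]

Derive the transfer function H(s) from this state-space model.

(sI - A)⁻¹ = 1/(s + 8). H(s) = 4 × 5/(s + 8) + 0 = 20/(s + 8).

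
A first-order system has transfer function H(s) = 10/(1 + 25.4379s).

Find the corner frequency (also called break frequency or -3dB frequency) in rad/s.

Corner frequency = 1/τ = 1/25.4379 = 0.039 rad/s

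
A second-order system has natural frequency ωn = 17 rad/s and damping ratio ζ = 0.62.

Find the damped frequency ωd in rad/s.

ωd = ωn√(1 - ζ²) = 17√(1 - 0.62²) = 13.34 rad/s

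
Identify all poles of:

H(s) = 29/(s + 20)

Pole is where denominator = 0: s + 20 = 0, so s = -20.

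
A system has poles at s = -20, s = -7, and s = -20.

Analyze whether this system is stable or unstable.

All poles are in the left half-plane. System is stable.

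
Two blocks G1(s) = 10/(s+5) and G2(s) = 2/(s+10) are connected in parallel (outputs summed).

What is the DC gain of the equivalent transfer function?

Parallel: G_eq = G1 + G2. DC gain = G1(0) + G2(0) = 10/5 + 2/10 = 2 + 0.2 = 2.2.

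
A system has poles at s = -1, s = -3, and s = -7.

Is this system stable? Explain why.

All poles are in the left half-plane. System is stable.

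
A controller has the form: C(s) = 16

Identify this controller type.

This is a Proportional (P) controller.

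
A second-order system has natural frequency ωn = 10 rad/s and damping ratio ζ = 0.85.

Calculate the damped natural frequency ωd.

ωd = ωn√(1 - ζ²) = 10√(1 - 0.85²) = 5.27 rad/s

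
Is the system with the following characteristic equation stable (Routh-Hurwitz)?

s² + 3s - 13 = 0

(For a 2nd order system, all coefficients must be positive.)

Coefficients: 1, 3, -13. c=-13 not positive, so system is unstable.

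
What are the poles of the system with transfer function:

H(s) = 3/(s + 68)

Pole is where denominator = 0: s + 68 = 0, so s = -68.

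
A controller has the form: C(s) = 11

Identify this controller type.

This is a Proportional (P) controller.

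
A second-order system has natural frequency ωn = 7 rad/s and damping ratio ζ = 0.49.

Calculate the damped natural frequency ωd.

ωd = ωn√(1 - ζ²) = 7√(1 - 0.49²) = 6.1 rad/s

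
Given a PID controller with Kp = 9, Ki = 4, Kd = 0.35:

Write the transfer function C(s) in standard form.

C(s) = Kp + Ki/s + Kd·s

Substituting values: C(s) = 9 + 4/s + 0.35s = (0.35s² + 9s + 4)/s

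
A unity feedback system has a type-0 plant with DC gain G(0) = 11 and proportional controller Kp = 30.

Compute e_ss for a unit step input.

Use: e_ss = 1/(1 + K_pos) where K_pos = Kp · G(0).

K_pos = Kp · G(0) = 30 × 11 = 330. e_ss = 1/(1 + 330) = 0.0030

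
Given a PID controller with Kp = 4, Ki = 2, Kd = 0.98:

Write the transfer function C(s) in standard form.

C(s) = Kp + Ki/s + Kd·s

Substituting values: C(s) = 4 + 2/s + 0.98s = (0.98s² + 4s + 2)/s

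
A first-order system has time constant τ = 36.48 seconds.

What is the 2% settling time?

For first-order system, 2% settling time ≈ 4τ = 4 × 36.48 = 145.92 s.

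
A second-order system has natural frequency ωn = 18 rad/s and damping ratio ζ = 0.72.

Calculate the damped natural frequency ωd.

ωd = ωn√(1 - ζ²) = 18√(1 - 0.72²) = 12.49 rad/s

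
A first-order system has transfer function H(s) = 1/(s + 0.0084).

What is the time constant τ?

For H(s) = 1/(s + 1/τ), the pole is at -1/τ = -0.0084, so τ = 1/0.0084 = 119 s.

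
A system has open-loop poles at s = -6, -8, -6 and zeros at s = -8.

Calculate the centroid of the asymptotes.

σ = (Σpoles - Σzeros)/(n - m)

σ = (Σpoles - Σzeros)/(n - m) = (-20 - (-8))/(3 - 1) = -12/2 = -6.0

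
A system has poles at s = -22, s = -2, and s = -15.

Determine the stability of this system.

All poles are in the left half-plane. System is stable.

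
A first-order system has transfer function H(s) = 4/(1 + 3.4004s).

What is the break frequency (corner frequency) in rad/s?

Corner frequency = 1/τ = 1/3.4004 = 0.294 rad/s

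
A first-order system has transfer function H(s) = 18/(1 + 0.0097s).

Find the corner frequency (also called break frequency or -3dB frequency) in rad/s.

Corner frequency = 1/τ = 1/0.0097 = 103.093 rad/s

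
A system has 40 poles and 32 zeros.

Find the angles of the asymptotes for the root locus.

n - m = 40 - 32 = 8. Angles: θk = (2k + 1)·180°/8 = 22.5°, 67.5°, 112.5°, 157.5°, 202.5°, 247.5°, 292.5°, 337.5°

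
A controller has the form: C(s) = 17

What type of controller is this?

This is a Proportional (P) controller.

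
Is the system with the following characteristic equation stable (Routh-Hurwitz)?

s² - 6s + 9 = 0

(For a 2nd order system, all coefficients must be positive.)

Coefficients: 1, -6, 9. b=-6 not positive, so system is unstable.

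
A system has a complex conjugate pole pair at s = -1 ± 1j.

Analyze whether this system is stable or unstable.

Real part of poles is -1 (< 0, left half-plane). Stable.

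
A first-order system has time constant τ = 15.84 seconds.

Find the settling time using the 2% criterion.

For first-order system, 2% settling time ≈ 4τ = 4 × 15.84 = 63.36 s.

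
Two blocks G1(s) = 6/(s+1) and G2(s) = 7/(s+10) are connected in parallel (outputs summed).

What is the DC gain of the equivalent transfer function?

Parallel: G_eq = G1 + G2. DC gain = G1(0) + G2(0) = 6/1 + 7/10 = 6 + 0.7 = 6.7.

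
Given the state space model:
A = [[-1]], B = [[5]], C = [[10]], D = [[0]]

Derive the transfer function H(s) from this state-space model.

(sI - A)⁻¹ = 1/(s + 1). H(s) = 10 × 5/(s + 1) + 0 = 50/(s + 1).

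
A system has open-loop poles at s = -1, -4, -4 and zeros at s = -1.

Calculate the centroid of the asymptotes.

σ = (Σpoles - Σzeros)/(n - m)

σ = (Σpoles - Σzeros)/(n - m) = (-9 - (-1))/(3 - 1) = -8/2 = -4.0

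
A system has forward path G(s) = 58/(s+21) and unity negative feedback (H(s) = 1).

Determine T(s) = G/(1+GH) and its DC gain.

T(s) = G/(1+GH) = [58/(s+21)] / [1 + 58/(s+21)] = 58/(s+21+58) = 58/(s+79). DC gain = 58/79 = 0.7342.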